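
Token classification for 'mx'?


Pattern: letter/underscore followed by alphanumerics, not a keyword
Type: IDENTIFIER


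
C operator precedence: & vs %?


'%' is multiplicative (level 10); '&' is bitwise AND (level 5)
Higher level binds tighter
'%' has higher precedence than '&'


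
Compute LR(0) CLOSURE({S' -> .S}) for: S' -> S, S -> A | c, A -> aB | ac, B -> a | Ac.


Start: S' -> .S
For each item with dot before a nonterminal B, add B -> .γ for every B-production
Closure: [S' -> .S, S -> .A, S -> .c, A -> .aB, A -> .ac]


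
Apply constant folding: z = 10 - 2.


10 - 2 = 8 at compile time
Optimized: z = 8


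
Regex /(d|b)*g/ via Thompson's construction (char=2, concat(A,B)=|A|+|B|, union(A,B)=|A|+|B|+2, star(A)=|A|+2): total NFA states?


Syntax tree has 3 char leaf(s), 1 union(s), 1 star(s)
chars contribute 3×2 = 6; each union adds +2; each star adds +2
Total: 6 + 2 + 2 = 10 states


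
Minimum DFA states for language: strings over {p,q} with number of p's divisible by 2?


Track (count of p) mod 2: states 0..1, accept at 0
Minimal DFA: 2 states


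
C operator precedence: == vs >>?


'>>' is shift (level 8); '==' is equality (level 6)
Higher level binds tighter
'>>' has higher precedence than '=='


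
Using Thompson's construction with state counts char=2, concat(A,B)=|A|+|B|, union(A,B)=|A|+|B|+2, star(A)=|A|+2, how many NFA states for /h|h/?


Syntax tree has 2 char leaf(s), 1 union(s), 0 star(s)
chars contribute 2×2 = 4; each union adds +2; each star adds +2
Total: 4 + 2 + 0 = 6 states


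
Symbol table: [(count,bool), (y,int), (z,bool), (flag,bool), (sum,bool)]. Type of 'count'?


Lookup 'count' → type bool


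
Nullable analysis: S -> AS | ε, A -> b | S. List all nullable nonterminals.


A nonterminal is nullable iff some alternative derives ε (directly, or every symbol in it is nullable)
Nullable: {A, S}


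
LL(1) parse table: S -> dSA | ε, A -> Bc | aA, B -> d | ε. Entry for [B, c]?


For [B, c]: ε is nullable and 'c' ∈ FOLLOW(B)
Entry: B -> ε


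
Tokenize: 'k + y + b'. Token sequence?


Scan left to right, longest-match per lexeme
Tokens: ID(k), OP(+), ID(y), OP(+), ID(b)


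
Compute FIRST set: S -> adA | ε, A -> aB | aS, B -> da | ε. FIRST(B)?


Per alternative of B: FIRST(da) = {d}; FIRST(ε) = {ε}
FIRST(B) = {d, ε}


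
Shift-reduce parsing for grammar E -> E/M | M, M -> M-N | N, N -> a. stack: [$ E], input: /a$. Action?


shift '/' to continue E -> E/M
Action: shift


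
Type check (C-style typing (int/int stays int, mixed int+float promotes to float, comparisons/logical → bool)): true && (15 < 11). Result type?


Operand types: bool && bool
Rule: logical operators take bool operands and yield bool
Result type: bool


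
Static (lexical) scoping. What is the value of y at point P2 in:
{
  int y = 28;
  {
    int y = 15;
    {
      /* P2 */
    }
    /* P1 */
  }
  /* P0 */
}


P2's block does not declare y; resolves to the enclosing declaration at depth 1
y = 15


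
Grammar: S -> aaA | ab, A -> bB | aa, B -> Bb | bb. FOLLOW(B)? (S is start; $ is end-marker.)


$ ∈ FOLLOW(S). For each A -> αBβ: add FIRST(β)\{ε} to FOLLOW(B); if β nullable, add FOLLOW(A).
FOLLOW(B) = {$, b}


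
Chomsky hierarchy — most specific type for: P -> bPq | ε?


Single nonterminal LHS, but b^n q^n is not regular
Classification: Type 2 (Context-Free)


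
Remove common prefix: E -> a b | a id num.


Common prefix: 'a'
Factored: E -> a E', E' -> b | id num


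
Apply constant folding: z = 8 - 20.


8 - 20 = -12 at compile time
Optimized: z = -12


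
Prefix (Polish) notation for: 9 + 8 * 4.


'*' binds tighter: tree is (+ 9 (* 8 4))
Prefix: + 9 * 8 4


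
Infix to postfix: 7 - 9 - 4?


Left to right (same or higher precedence on left)
Postfix: 7 9 - 4 -


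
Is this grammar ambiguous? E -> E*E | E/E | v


'v*v/v' has two parse trees (no precedence encoded between * and /)
Ambiguous


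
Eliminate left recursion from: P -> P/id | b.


Left-recursive alternatives: P/id; non-recursive: b
Introduce P': P -> bP', P' -> /idP' | ε


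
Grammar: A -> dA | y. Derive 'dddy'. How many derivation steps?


Derivation: A => dA => ddA => dddA => dddy
Steps: 4


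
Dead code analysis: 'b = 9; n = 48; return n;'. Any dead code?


b is assigned but never read
Dead: 'b = 9'


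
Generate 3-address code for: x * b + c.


Break into single-operator statements:
t1 = x * b
t2 = t1 + c


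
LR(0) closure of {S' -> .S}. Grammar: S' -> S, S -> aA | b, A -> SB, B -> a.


Start: S' -> .S
For each item with dot before a nonterminal B, add B -> .γ for every B-production
Closure: [S' -> .S, S -> .aA, S -> .b]


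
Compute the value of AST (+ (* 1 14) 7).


Evaluate inner: (* 1 14) = 14
Evaluate root: (+ 14 7) = 21
Result: 21


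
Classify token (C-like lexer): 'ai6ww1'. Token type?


Pattern: letter/underscore followed by alphanumerics, not a keyword
Type: IDENTIFIER


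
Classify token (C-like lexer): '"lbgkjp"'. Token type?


Pattern: double-quoted sequence
Type: STRING_LITERAL


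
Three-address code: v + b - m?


Break into single-operator statements:
t1 = v + b
t2 = t1 - m


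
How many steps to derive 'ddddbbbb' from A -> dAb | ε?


Derivation: A => dAb => ddAbb => dddAbbb => ddddAbbbb => ddddbbbb
Steps: 5


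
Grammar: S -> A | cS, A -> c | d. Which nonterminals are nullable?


A nonterminal is nullable iff some alternative derives ε (directly, or every symbol in it is nullable)
Nullable: {}


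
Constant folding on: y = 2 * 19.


2 * 19 = 38 at compile time
Optimized: y = 38


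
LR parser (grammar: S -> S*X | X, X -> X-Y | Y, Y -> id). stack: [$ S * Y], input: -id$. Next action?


'Y' (not preceded by X-) is the handle for X -> Y
Action: reduce (X -> Y)


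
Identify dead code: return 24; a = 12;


statement follows a return and is unreachable
Dead: 'a = 12'


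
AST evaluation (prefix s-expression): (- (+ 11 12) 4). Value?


Evaluate inner: (+ 11 12) = 23
Evaluate root: (- 23 4) = 19
Result: 19


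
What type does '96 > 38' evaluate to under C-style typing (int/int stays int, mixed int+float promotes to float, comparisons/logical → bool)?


Operand types: int > int
Rule: comparison yields bool
Result type: bool


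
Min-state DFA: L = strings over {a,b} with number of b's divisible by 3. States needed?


Track (count of b) mod 3: states 0..2, accept at 0
Minimal DFA: 3 states


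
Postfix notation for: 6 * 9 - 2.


Left to right (same or higher precedence on left)
Postfix: 6 9 * 2 -


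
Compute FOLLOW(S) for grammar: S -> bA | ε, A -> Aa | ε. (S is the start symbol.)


$ ∈ FOLLOW(S). For each A -> αBβ: add FIRST(β)\{ε} to FOLLOW(B); if β nullable, add FOLLOW(A).
FOLLOW(S) = {$}


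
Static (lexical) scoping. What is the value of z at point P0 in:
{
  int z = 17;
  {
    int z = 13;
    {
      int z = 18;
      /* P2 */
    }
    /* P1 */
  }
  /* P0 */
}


z declared in the same block as P0
z = 17


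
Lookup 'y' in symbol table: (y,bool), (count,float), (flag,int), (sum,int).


Lookup 'y' → type bool


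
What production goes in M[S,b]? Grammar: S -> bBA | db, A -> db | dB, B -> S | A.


For [S, b]: 'b' ∈ FIRST(bBA)
Entry: S -> bBA


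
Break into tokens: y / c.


Scan left to right, longest-match per lexeme
Tokens: ID(y), OP(/), ID(c)


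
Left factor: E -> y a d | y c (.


Common prefix: 'y'
Factored: E -> y E', E' -> a d | c (


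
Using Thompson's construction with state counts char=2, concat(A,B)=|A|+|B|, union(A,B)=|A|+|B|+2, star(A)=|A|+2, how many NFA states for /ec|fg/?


Syntax tree has 4 char leaf(s), 1 union(s), 0 star(s)
chars contribute 4×2 = 8; each union adds +2; each star adds +2
Total: 8 + 2 + 0 = 10 states


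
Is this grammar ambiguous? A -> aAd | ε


balanced a^n…d^n: each string has a unique parse
Unambiguous


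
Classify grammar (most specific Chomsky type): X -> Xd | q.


Left-linear: every RHS is a terminal or one nonterminal followed by a terminal
Classification: Type 3 (Regular)


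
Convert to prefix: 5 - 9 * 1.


'*' binds tighter: tree is (- 5 (* 9 1))
Prefix: - 5 * 9 1


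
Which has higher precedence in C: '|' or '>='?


'>=' is relational (level 7); '|' is bitwise OR (level 3)
Higher level binds tighter
'>=' has higher precedence than '|'


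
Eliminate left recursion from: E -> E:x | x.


Left-recursive alternatives: E:x; non-recursive: x
Introduce E': E -> xE', E' -> :xE' | ε


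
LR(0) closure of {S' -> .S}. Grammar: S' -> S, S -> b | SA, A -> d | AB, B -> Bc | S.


Start: S' -> .S
For each item with dot before a nonterminal B, add B -> .γ for every B-production
Closure: [S' -> .S, S -> .b, S -> .SA]


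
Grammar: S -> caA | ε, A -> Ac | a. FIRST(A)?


Per alternative of A: FIRST(Ac) = {a}; FIRST(a) = {a}
FIRST(A) = {a}


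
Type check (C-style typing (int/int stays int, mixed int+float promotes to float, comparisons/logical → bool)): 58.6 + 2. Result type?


Operand types: float + int
Rule: mixed int/float promotes to float; int/int stays int
Result type: float


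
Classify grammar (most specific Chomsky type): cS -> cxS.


LHS has context (more than one symbol) and |LHS| ≤ |RHS|
Classification: Type 1 (Context-Sensitive)


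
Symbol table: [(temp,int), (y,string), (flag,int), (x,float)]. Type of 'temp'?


Lookup 'temp' → type int


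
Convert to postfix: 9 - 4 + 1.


Left to right (same or higher precedence on left)
Postfix: 9 4 - 1 +


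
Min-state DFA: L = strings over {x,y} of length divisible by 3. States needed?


Track length mod 3: states 0..2, accept at 0
Minimal DFA: 3 states


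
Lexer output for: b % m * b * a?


Scan left to right, longest-match per lexeme
Tokens: ID(b), OP(%), ID(m), OP(*), ID(b), OP(*), ID(a)


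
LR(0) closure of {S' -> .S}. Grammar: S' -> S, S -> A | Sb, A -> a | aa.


Start: S' -> .S
For each item with dot before a nonterminal B, add B -> .γ for every B-production
Closure: [S' -> .S, S -> .A, S -> .Sb, A -> .a, A -> .aa]


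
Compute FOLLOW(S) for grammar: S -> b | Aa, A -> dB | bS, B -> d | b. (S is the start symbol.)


$ ∈ FOLLOW(S). For each A -> αBβ: add FIRST(β)\{ε} to FOLLOW(B); if β nullable, add FOLLOW(A).
FOLLOW(S) = {$, a}


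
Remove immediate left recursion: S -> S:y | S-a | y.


Left-recursive alternatives: S:y, S-a; non-recursive: y
Introduce S': S -> yS', S' -> :yS' | -aS' | ε


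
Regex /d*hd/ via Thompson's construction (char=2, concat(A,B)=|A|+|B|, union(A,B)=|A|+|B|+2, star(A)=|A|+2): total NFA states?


Syntax tree has 3 char leaf(s), 0 union(s), 1 star(s)
chars contribute 3×2 = 6; each union adds +2; each star adds +2
Total: 6 + 0 + 2 = 8 states


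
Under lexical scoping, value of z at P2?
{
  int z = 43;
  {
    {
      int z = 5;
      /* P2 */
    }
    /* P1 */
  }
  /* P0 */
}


z declared in the same block as P2
z = 5


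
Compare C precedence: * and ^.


'*' is multiplicative (level 10); '^' is bitwise XOR (level 4)
Higher level binds tighter
'*' has higher precedence than '^'


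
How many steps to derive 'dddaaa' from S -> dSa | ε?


Derivation: S => dSa => ddSaa => dddSaaa => dddaaa
Steps: 4


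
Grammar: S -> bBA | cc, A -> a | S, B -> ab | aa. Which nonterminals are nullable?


A nonterminal is nullable iff some alternative derives ε (directly, or every symbol in it is nullable)
Nullable: {}


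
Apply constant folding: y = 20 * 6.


20 * 6 = 120 at compile time
Optimized: y = 120


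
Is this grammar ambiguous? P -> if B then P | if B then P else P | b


dangling else: 'if B then if B then b else b' parses two ways
Ambiguous


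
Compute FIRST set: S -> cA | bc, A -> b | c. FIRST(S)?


Per alternative of S: FIRST(cA) = {c}; FIRST(bc) = {b}
FIRST(S) = {b, c}


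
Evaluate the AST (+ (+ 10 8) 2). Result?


Evaluate inner: (+ 10 8) = 18
Evaluate root: (+ 18 2) = 20
Result: 20


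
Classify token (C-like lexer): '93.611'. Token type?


Pattern: digits with a decimal point
Type: FLOAT_LITERAL


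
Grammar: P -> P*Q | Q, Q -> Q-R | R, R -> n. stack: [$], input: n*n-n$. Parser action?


no handle on stack; shift 'n'
Action: shift


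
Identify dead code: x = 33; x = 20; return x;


first assignment to x is overwritten before any read
Dead: 'x = 33'


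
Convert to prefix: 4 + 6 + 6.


left-to-right (same/higher precedence on left): tree is (+ (+ 4 6) 6)
Prefix: + + 4 6 6


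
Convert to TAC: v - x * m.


Break into single-operator statements:
t1 = x * m
t2 = v - t1


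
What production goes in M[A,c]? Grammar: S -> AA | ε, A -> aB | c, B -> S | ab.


For [A, c]: 'c' ∈ FIRST(c)
Entry: A -> c


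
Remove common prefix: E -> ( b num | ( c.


Common prefix: '('
Factored: E -> ( E', E' -> b num | c


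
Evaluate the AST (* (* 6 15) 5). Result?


Evaluate inner: (* 6 15) = 90
Evaluate root: (* 90 5) = 450
Result: 450


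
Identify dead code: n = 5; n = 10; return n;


first assignment to n is overwritten before any read
Dead: 'n = 5'


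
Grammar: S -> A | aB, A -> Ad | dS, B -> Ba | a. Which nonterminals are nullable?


A nonterminal is nullable iff some alternative derives ε (directly, or every symbol in it is nullable)
Nullable: {}


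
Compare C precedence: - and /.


'/' is multiplicative (level 10); '-' is additive (level 9)
Higher level binds tighter
'/' has higher precedence than '-'


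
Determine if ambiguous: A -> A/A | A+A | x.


'x/x+x' has two parse trees (no precedence encoded between / and +)
Ambiguous


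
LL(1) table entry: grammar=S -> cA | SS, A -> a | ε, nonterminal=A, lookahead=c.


For [A, c]: ε is nullable and 'c' ∈ FOLLOW(A)
Entry: A -> ε


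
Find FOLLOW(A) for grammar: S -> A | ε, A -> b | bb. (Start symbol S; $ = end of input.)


$ ∈ FOLLOW(S). For each A -> αBβ: add FIRST(β)\{ε} to FOLLOW(B); if β nullable, add FOLLOW(A).
FOLLOW(A) = {$}


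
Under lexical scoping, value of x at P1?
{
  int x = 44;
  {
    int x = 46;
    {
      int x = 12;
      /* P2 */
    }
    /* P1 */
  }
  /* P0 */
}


x declared in the same block as P1
x = 46


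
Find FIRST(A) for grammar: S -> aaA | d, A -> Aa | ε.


Per alternative of A: FIRST(Aa) = {a}; FIRST(ε) = {ε}
FIRST(A) = {a, ε}


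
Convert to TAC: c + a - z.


Break into single-operator statements:
t1 = c + a
t2 = t1 - z


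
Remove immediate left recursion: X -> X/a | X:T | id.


Left-recursive alternatives: X/a, X:T; non-recursive: id
Introduce X': X -> idX', X' -> /aX' | :TX' | ε


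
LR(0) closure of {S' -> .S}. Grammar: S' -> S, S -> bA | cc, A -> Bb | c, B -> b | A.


Start: S' -> .S
For each item with dot before a nonterminal B, add B -> .γ for every B-production
Closure: [S' -> .S, S -> .bA, S -> .cc]


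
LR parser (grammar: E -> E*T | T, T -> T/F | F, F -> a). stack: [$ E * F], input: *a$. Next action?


'F' (not preceded by T/) is the handle for T -> F
Action: reduce (T -> F)


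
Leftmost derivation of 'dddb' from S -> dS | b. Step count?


Derivation: S => dS => ddS => dddS => dddb
Steps: 4


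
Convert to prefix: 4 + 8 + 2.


left-to-right (same/higher precedence on left): tree is (+ (+ 4 8) 2)
Prefix: + + 4 8 2


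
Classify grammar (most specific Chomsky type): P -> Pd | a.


Left-linear: every RHS is a terminal or one nonterminal followed by a terminal
Classification: Type 3 (Regular)


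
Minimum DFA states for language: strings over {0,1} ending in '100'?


Track the longest suffix of input matching a prefix of '100': 4 classes (prefixes of length 0..3)
Minimal DFA: 4 states


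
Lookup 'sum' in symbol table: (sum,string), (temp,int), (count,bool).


Lookup 'sum' → type string


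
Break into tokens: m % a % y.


Scan left to right, longest-match per lexeme
Tokens: ID(m), OP(%), ID(a), OP(%), ID(y)


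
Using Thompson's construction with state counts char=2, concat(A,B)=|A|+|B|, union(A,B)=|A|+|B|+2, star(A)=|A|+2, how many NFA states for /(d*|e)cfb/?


Syntax tree has 5 char leaf(s), 1 union(s), 1 star(s)
chars contribute 5×2 = 10; each union adds +2; each star adds +2
Total: 10 + 2 + 2 = 14 states


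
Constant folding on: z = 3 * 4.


3 * 4 = 12 at compile time
Optimized: z = 12


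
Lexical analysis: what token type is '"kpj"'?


Pattern: double-quoted sequence
Type: STRING_LITERAL


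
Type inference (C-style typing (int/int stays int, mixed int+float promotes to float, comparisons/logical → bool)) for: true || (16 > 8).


Operand types: bool || bool
Rule: logical operators take bool operands and yield bool
Result type: bool


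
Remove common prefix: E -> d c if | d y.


Common prefix: 'd'
Factored: E -> d E', E' -> c if | y


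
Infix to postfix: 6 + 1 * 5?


* has higher precedence, evaluate 1*5 first
Postfix: 6 1 5 * +


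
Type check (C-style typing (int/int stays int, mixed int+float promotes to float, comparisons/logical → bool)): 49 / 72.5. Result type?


Operand types: int / float
Rule: mixed int/float promotes to float; int/int stays int
Result type: float


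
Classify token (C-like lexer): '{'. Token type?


Pattern: delimiter/punctuation
Type: PUNCTUATION


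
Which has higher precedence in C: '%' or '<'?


'%' is multiplicative (level 10); '<' is relational (level 7)
Higher level binds tighter
'%' has higher precedence than '<'


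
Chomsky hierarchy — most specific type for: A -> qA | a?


Right-linear: every RHS is a terminal or a terminal followed by one nonterminal
Classification: Type 3 (Regular)


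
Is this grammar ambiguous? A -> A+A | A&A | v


'v+v&v' has two parse trees (no precedence encoded between + and &)
Ambiguous


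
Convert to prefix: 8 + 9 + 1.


left-to-right (same/higher precedence on left): tree is (+ (+ 8 9) 1)
Prefix: + + 8 9 1


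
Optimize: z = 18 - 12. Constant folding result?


18 - 12 = 6 at compile time
Optimized: z = 6


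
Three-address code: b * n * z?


Break into single-operator statements:
t1 = b * n
t2 = t1 * z


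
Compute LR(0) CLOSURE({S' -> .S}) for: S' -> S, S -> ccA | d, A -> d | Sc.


Start: S' -> .S
For each item with dot before a nonterminal B, add B -> .γ for every B-production
Closure: [S' -> .S, S -> .ccA, S -> .d]


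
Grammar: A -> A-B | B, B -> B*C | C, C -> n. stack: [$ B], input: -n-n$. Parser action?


lookahead ∉ {*} so B won't extend; reduce A -> B
Action: reduce (A -> B)


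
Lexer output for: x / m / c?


Scan left to right, longest-match per lexeme
Tokens: ID(x), OP(/), ID(m), OP(/), ID(c)


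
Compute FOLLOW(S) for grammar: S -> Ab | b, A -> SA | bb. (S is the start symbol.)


$ ∈ FOLLOW(S). For each A -> αBβ: add FIRST(β)\{ε} to FOLLOW(B); if β nullable, add FOLLOW(A).
FOLLOW(S) = {$, b}


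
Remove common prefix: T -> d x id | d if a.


Common prefix: 'd'
Factored: T -> d T', T' -> x id | if a


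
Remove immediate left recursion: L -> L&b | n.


Left-recursive alternatives: L&b; non-recursive: n
Introduce L': L -> nL', L' -> &bL' | ε


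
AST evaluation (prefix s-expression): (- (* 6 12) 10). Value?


Evaluate inner: (* 6 12) = 72
Evaluate root: (- 72 10) = 62
Result: 62


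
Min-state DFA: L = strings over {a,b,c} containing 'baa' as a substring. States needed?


KMP-style automaton: 3 progress states + 1 absorbing accept = 4
Minimal DFA: 4 states


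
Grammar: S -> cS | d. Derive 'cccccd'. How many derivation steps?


Derivation: S => cS => ccS => cccS => ccccS => cccccS => cccccd
Steps: 6


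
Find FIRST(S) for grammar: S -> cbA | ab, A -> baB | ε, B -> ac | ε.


Per alternative of S: FIRST(cbA) = {c}; FIRST(ab) = {a}
FIRST(S) = {a, c}


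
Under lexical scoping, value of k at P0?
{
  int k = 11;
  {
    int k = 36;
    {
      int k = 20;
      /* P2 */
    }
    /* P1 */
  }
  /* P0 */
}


k declared in the same block as P0
k = 11


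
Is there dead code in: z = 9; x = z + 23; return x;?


z is read by x's definition; x is returned
No dead code


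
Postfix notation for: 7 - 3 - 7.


Left to right (same or higher precedence on left)
Postfix: 7 3 - 7 -


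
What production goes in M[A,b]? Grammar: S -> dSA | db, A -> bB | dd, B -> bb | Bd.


For [A, b]: 'b' ∈ FIRST(bB)
Entry: A -> bB


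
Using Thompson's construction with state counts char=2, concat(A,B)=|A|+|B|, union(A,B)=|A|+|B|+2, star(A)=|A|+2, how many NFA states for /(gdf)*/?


Syntax tree has 3 char leaf(s), 0 union(s), 1 star(s)
chars contribute 3×2 = 6; each union adds +2; each star adds +2
Total: 6 + 0 + 2 = 8 states


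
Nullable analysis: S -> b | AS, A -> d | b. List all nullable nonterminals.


A nonterminal is nullable iff some alternative derives ε (directly, or every symbol in it is nullable)
Nullable: {}


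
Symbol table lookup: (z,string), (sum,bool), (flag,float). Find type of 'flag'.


Lookup 'flag' → type float


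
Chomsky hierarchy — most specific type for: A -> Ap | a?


Left-linear: every RHS is a terminal or one nonterminal followed by a terminal
Classification: Type 3 (Regular)


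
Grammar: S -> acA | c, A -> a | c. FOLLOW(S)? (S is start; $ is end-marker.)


$ ∈ FOLLOW(S). For each A -> αBβ: add FIRST(β)\{ε} to FOLLOW(B); if β nullable, add FOLLOW(A).
FOLLOW(S) = {$}


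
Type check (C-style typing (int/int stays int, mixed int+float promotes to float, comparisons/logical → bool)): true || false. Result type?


Operand types: bool || bool
Rule: logical operators take bool operands and yield bool
Result type: bool


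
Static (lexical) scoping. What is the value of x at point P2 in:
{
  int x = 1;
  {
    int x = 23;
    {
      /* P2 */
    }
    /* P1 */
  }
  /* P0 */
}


P2's block does not declare x; resolves to the enclosing declaration at depth 1
x = 23


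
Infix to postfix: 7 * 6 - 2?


Left to right (same or higher precedence on left)
Postfix: 7 6 * 2 -


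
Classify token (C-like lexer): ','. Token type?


Pattern: delimiter/punctuation
Type: PUNCTUATION


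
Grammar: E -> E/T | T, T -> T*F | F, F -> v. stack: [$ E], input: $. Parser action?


start symbol E on stack, input exhausted
Action: accept


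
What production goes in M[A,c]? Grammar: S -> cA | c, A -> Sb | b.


For [A, c]: 'c' ∈ FIRST(Sb)
Entry: A -> Sb


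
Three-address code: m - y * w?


Break into single-operator statements:
t1 = y * w
t2 = m - t1


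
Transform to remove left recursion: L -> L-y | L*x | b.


Left-recursive alternatives: L-y, L*x; non-recursive: b
Introduce L': L -> bL', L' -> -yL' | *xL' | ε


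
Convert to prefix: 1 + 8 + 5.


left-to-right (same/higher precedence on left): tree is (+ (+ 1 8) 5)
Prefix: + + 1 8 5


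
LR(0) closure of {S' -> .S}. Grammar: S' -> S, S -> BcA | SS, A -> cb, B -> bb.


Start: S' -> .S
For each item with dot before a nonterminal B, add B -> .γ for every B-production
Closure: [S' -> .S, S -> .BcA, S -> .SS, B -> .bb]


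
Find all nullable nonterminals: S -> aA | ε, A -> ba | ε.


A nonterminal is nullable iff some alternative derives ε (directly, or every symbol in it is nullable)
Nullable: {A, S}


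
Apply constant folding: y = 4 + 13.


4 + 13 = 17 at compile time
Optimized: y = 17


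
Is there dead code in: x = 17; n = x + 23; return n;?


x is read by n's definition; n is returned
No dead code


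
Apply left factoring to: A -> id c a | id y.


Common prefix: 'id'
Factored: A -> id A', A' -> c a | y


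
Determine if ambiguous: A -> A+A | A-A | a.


'a+a-a' has two parse trees (no precedence encoded between + and -)
Ambiguous


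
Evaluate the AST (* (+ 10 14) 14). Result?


Evaluate inner: (+ 10 14) = 24
Evaluate root: (* 24 14) = 336
Result: 336


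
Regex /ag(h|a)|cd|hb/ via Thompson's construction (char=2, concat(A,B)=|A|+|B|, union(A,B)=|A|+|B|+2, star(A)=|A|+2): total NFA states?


Syntax tree has 8 char leaf(s), 3 union(s), 0 star(s)
chars contribute 8×2 = 16; each union adds +2; each star adds +2
Total: 16 + 6 + 0 = 22 states


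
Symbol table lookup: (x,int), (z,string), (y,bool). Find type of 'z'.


Lookup 'z' → type string


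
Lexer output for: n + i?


Scan left to right, longest-match per lexeme
Tokens: ID(n), OP(+), ID(i)


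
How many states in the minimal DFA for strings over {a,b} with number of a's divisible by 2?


Track (count of a) mod 2: states 0..1, accept at 0
Minimal DFA: 2 states


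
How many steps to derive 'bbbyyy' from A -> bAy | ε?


Derivation: A => bAy => bbAyy => bbbAyyy => bbbyyy
Steps: 4


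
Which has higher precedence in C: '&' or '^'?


'&' is bitwise AND (level 5); '^' is bitwise XOR (level 4)
Higher level binds tighter
'&' has higher precedence than '^'


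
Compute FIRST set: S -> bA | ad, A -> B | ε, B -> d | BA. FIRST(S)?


Per alternative of S: FIRST(bA) = {b}; FIRST(ad) = {a}
FIRST(S) = {a, b}


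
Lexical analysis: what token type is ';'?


Pattern: delimiter/punctuation
Type: PUNCTUATION


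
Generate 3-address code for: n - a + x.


Break into single-operator statements:
t1 = n - a
t2 = t1 + x


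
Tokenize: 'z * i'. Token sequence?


Scan left to right, longest-match per lexeme
Tokens: ID(z), OP(*), ID(i)


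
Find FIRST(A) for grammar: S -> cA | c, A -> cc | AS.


Per alternative of A: FIRST(cc) = {c}; FIRST(AS) = {c}
FIRST(A) = {c}


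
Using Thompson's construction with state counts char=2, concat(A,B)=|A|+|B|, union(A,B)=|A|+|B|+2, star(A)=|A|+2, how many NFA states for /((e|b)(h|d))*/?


Syntax tree has 4 char leaf(s), 2 union(s), 1 star(s)
chars contribute 4×2 = 8; each union adds +2; each star adds +2
Total: 8 + 4 + 2 = 14 states


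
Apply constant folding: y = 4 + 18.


4 + 18 = 22 at compile time
Optimized: y = 22


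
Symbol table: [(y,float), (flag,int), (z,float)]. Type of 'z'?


Lookup 'z' → type float


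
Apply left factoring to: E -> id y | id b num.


Common prefix: 'id'
Factored: E -> id E', E' -> y | b num


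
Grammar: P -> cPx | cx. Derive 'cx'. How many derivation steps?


Derivation: P => cx
Steps: 1


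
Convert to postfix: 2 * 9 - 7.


Left to right (same or higher precedence on left)
Postfix: 2 9 * 7 -


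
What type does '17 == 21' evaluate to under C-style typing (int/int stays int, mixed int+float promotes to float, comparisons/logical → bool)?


Operand types: int == int
Rule: comparison yields bool
Result type: bool


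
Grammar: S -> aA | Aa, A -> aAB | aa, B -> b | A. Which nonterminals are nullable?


A nonterminal is nullable iff some alternative derives ε (directly, or every symbol in it is nullable)
Nullable: {}


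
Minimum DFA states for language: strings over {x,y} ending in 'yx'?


Track the longest suffix of input matching a prefix of 'yx': 3 classes (prefixes of length 0..2)
Minimal DFA: 3 states


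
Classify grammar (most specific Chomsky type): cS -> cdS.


LHS has context (more than one symbol) and |LHS| ≤ |RHS|
Classification: Type 1 (Context-Sensitive)


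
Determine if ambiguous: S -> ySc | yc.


balanced y^n…c^n: each string has a unique parse
Unambiguous


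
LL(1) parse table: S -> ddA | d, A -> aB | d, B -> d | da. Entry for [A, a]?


For [A, a]: 'a' ∈ FIRST(aB)
Entry: A -> aB


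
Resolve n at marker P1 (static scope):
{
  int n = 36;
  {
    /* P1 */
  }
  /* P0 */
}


P1's block does not declare n; resolves to the enclosing declaration at depth 0
n = 36


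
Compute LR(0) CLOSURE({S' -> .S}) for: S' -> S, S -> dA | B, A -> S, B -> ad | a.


Start: S' -> .S
For each item with dot before a nonterminal B, add B -> .γ for every B-production
Closure: [S' -> .S, S -> .dA, S -> .B, B -> .ad, B -> .a]


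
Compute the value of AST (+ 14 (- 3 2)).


Evaluate inner: (- 3 2) = 1
Evaluate root: (+ 14 1) = 15
Result: 15


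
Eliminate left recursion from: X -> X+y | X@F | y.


Left-recursive alternatives: X+y, X@F; non-recursive: y
Introduce X': X -> yX', X' -> +yX' | @FX' | ε


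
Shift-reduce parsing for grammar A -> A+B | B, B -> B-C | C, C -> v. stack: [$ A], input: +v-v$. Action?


shift '+' to continue A -> A+B
Action: shift


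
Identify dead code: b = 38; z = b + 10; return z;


b is read by z's definition; z is returned
No dead code


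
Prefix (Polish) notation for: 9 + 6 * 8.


'*' binds tighter: tree is (+ 9 (* 6 8))
Prefix: + 9 * 6 8


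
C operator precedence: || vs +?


'+' is additive (level 9); '||' is logical OR (level 1)
Higher level binds tighter
'+' has higher precedence than '||'


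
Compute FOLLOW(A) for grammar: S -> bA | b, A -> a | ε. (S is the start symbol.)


$ ∈ FOLLOW(S). For each A -> αBβ: add FIRST(β)\{ε} to FOLLOW(B); if β nullable, add FOLLOW(A).
FOLLOW(A) = {$}


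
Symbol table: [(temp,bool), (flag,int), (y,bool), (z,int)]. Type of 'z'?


Lookup 'z' → type int


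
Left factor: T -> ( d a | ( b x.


Common prefix: '('
Factored: T -> ( T', T' -> d a | b x


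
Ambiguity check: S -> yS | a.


right-linear, alternatives start with distinct terminals 'y' vs 'a': unique leftmost derivation
Unambiguous


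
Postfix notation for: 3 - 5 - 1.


Left to right (same or higher precedence on left)
Postfix: 3 5 - 1 -


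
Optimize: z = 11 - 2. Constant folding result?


11 - 2 = 9 at compile time
Optimized: z = 9


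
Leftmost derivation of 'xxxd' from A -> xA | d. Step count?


Derivation: A => xA => xxA => xxxA => xxxd
Steps: 4


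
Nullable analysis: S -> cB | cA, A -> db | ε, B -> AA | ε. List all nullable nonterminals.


A nonterminal is nullable iff some alternative derives ε (directly, or every symbol in it is nullable)
Nullable: {A, B}


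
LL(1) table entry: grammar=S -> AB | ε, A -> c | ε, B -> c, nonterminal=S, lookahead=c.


For [S, c]: 'c' ∈ FIRST(AB)
Entry: S -> AB


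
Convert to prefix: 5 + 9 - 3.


left-to-right (same/higher precedence on left): tree is (- (+ 5 9) 3)
Prefix: - + 5 9 3


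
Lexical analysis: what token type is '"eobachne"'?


Pattern: double-quoted sequence
Type: STRING_LITERAL


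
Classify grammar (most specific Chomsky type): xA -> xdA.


LHS has context (more than one symbol) and |LHS| ≤ |RHS|
Classification: Type 1 (Context-Sensitive)


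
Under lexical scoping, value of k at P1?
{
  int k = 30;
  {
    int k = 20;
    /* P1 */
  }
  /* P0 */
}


k declared in the same block as P1
k = 20


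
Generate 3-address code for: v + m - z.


Break into single-operator statements:
t1 = v + m
t2 = t1 - z


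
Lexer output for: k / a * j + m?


Scan left to right, longest-match per lexeme
Tokens: ID(k), OP(/), ID(a), OP(*), ID(j), OP(+), ID(m)


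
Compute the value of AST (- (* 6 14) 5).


Evaluate inner: (* 6 14) = 84
Evaluate root: (- 84 5) = 79
Result: 79


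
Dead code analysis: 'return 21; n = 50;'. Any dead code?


statement follows a return and is unreachable
Dead: 'n = 50'


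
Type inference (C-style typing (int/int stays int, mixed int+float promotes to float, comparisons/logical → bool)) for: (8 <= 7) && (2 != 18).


Operand types: bool && bool
Rule: logical operators take bool operands and yield bool
Result type: bool


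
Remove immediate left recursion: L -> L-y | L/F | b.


Left-recursive alternatives: L-y, L/F; non-recursive: b
Introduce L': L -> bL', L' -> -yL' | /FL' | ε


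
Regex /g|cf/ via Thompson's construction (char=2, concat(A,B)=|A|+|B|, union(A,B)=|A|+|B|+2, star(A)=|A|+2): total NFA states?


Syntax tree has 3 char leaf(s), 1 union(s), 0 star(s)
chars contribute 3×2 = 6; each union adds +2; each star adds +2
Total: 6 + 2 + 0 = 8 states


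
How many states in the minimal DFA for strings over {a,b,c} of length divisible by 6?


Track length mod 6: states 0..5, accept at 0
Minimal DFA: 6 states


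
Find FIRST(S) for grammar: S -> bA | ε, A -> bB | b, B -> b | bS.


Per alternative of S: FIRST(bA) = {b}; FIRST(ε) = {ε}
FIRST(S) = {b, ε}


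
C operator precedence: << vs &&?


'<<' is shift (level 8); '&&' is logical AND (level 2)
Higher level binds tighter
'<<' has higher precedence than '&&'


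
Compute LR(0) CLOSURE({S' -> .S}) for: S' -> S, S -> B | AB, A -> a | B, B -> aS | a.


Start: S' -> .S
For each item with dot before a nonterminal B, add B -> .γ for every B-production
Closure: [S' -> .S, S -> .B, S -> .AB, B -> .aS, B -> .a, A -> .a, A -> .B]


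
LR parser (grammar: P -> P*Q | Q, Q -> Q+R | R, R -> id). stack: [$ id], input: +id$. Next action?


'id' on top is the handle for R -> id
Action: reduce (R -> id)


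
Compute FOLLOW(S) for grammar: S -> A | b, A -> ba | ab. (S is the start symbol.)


$ ∈ FOLLOW(S). For each A -> αBβ: add FIRST(β)\{ε} to FOLLOW(B); if β nullable, add FOLLOW(A).
FOLLOW(S) = {$}


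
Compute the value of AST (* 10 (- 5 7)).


Evaluate inner: (- 5 7) = -2
Evaluate root: (* 10 -2) = -20
Result: -20


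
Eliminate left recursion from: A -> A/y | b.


Left-recursive alternatives: A/y; non-recursive: b
Introduce A': A -> bA', A' -> /yA' | ε


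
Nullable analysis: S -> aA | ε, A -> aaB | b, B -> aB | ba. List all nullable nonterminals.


A nonterminal is nullable iff some alternative derives ε (directly, or every symbol in it is nullable)
Nullable: {S}


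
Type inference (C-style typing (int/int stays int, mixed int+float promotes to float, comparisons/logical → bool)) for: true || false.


Operand types: bool || bool
Rule: logical operators take bool operands and yield bool
Result type: bool


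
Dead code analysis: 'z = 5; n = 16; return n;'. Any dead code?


z is assigned but never read
Dead: 'z = 5'


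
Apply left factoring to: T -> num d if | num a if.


Common prefix: 'num'
Factored: T -> num T', T' -> d if | a if


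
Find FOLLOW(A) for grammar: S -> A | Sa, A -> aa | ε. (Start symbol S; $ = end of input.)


$ ∈ FOLLOW(S). For each A -> αBβ: add FIRST(β)\{ε} to FOLLOW(B); if β nullable, add FOLLOW(A).
FOLLOW(A) = {$, a}


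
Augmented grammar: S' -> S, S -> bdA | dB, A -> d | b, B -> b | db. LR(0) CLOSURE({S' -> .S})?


Start: S' -> .S
For each item with dot before a nonterminal B, add B -> .γ for every B-production
Closure: [S' -> .S, S -> .bdA, S -> .dB]


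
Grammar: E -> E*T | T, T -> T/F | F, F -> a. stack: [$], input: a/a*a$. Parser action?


no handle on stack; shift 'a'
Action: shift


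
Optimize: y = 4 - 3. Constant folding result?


4 - 3 = 1 at compile time
Optimized: y = 1


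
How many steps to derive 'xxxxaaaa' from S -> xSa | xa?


Derivation: S => xSa => xxSaa => xxxSaaa => xxxxaaaa
Steps: 4


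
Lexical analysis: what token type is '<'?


Pattern: operator symbol
Type: OPERATOR


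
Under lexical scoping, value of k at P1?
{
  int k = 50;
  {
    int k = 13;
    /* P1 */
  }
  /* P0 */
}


k declared in the same block as P1
k = 13


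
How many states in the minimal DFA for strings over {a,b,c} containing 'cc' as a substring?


KMP-style automaton: 2 progress states + 1 absorbing accept = 3
Minimal DFA: 3 states


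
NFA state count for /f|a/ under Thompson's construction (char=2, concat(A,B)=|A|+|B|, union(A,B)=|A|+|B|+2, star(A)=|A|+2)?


Syntax tree has 2 char leaf(s), 1 union(s), 0 star(s)
chars contribute 2×2 = 4; each union adds +2; each star adds +2
Total: 4 + 2 + 0 = 6 states


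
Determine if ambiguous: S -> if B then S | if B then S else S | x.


dangling else: 'if B then if B then x else x' parses two ways
Ambiguous


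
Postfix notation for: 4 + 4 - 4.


Left to right (same or higher precedence on left)
Postfix: 4 4 + 4 -


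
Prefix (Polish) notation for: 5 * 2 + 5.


left-to-right (same/higher precedence on left): tree is (+ (* 5 2) 5)
Prefix: + * 5 2 5


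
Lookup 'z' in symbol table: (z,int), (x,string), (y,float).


Lookup 'z' → type int


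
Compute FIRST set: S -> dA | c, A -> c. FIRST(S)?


Per alternative of S: FIRST(dA) = {d}; FIRST(c) = {c}
FIRST(S) = {c, d}


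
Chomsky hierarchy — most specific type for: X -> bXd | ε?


Single nonterminal LHS, but b^n d^n is not regular
Classification: Type 2 (Context-Free)


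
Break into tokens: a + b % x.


Scan left to right, longest-match per lexeme
Tokens: ID(a), OP(+), ID(b), OP(%), ID(x)


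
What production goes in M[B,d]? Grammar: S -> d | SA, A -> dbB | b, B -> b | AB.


For [B, d]: 'd' ∈ FIRST(AB)
Entry: B -> AB


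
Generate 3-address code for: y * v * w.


Break into single-operator statements:
t1 = y * v
t2 = t1 * w


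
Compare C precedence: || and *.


'*' is multiplicative (level 10); '||' is logical OR (level 1)
Higher level binds tighter
'*' has higher precedence than '||'


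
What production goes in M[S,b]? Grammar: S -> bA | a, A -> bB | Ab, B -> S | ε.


For [S, b]: 'b' ∈ FIRST(bA)
Entry: S -> bA


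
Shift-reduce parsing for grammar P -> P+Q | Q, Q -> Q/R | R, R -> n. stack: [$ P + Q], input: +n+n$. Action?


handle 'P+Q' on top; lookahead ∈ FOLLOW(P) = {+, $}
Action: reduce (P -> P+Q)


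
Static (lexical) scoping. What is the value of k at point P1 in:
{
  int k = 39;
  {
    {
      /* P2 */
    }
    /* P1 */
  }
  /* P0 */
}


P1's block does not declare k; resolves to the enclosing declaration at depth 0
k = 39


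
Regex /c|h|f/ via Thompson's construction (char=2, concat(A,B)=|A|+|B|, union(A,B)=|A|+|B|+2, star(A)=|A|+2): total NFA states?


Syntax tree has 3 char leaf(s), 2 union(s), 0 star(s)
chars contribute 3×2 = 6; each union adds +2; each star adds +2
Total: 6 + 4 + 0 = 10 states


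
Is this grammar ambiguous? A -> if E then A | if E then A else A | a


dangling else: 'if E then if E then a else a' parses two ways
Ambiguous


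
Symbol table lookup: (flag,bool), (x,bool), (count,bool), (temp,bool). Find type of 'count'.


Lookup 'count' → type bool


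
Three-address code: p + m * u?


Break into single-operator statements:
t1 = m * u
t2 = p + t1


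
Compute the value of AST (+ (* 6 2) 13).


Evaluate inner: (* 6 2) = 12
Evaluate root: (+ 12 13) = 25
Result: 25


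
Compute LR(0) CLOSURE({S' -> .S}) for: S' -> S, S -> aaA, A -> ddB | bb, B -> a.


Start: S' -> .S
For each item with dot before a nonterminal B, add B -> .γ for every B-production
Closure: [S' -> .S, S -> .aaA]


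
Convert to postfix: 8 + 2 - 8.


Left to right (same or higher precedence on left)
Postfix: 8 2 + 8 -


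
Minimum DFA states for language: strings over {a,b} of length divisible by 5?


Track length mod 5: states 0..4, accept at 0
Minimal DFA: 5 states


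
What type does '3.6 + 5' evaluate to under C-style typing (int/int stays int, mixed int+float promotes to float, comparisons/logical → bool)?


Operand types: float + int
Rule: mixed int/float promotes to float; int/int stays int
Result type: float


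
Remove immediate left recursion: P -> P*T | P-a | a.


Left-recursive alternatives: P*T, P-a; non-recursive: a
Introduce P': P -> aP', P' -> *TP' | -aP' | ε
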